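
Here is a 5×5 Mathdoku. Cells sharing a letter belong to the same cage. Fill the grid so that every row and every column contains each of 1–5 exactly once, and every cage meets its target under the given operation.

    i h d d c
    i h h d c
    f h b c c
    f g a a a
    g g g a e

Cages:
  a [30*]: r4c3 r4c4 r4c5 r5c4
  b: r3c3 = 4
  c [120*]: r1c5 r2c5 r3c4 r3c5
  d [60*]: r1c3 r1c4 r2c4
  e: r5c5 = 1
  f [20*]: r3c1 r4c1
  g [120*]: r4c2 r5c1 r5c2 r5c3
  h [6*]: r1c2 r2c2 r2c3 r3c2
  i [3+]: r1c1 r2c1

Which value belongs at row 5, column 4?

5

The 4 cells of cage h must have product 6, leaving r2c3 = 1.
Cage b is a single given cell, which forces r3c3 = 4.
Cage e is given, so r5c5 = 1.
Cage i's pair has sum 3, which forces r1c1 = 1.
Row 2 now contains 1, so r2c1 = 2.
Row 2 now contains 2; hence r2c2 = 3.
Row 3 already has 4, leaving r3c1 = 5.
Cage f needs two cells with product 20, which forces r4c1 = 4.
Cage a needs product 30, which forces r4c4 = 1.
Column 1 already has 4, leaving r5c1 = 3.
Column 2 already has 3; hence r1c2 = 2.
The 4 cells of cage h must have product 6; hence r3c2 = 1.
Column 2 already has 2, so r4c2 = 5.
Cage g has product 120; hence r5c2 = 4.
Cage g needs product 120, which forces r5c3 = 2.
The 4 cells of cage a must have product 30, which forces r5c4 = 5.
Cage d needs product 60; hence r1c3 = 5.
Cage d has product 60, so r1c4 = 3.
5 is placed in row 1; hence r1c5 = 4.
5 is placed in column 4, which forces r2c4 = 4.
Column 5 already has 4; hence r2c5 = 5.
3 is placed in column 4; hence r3c4 = 2.
Row 3 now contains 2, leaving r3c5 = 3.
Column 3 already has 2, which forces r4c3 = 3.
Cage a has product 30; hence r4c5 = 2.
Completed grid: 1 2 5 3 4 / 2 3 1 4 5 / 5 1 4 2 3 / 4 5 3 1 2 / 3 4 2 5 1.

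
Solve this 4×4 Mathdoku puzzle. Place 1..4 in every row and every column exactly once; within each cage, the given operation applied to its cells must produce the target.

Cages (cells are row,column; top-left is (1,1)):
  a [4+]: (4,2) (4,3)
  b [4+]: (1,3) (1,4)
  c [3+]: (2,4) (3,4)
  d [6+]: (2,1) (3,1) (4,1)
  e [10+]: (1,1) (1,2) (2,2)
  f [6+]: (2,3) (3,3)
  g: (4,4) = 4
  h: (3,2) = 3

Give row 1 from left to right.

H is a freebie, which forces (3,2) = 3.
Column 2 now contains 3, which forces (4,2) = 1.
Row 4 already has 1, leaving (4,3) = 3.
G is a freebie; hence (4,4) = 4.
Cage e needs sum 10, so (1,1) = 4.
Cage e needs sum 10; hence (1,2) = 2.
Column 3 now contains 3, which forces (1,3) = 1.
Cage b needs two cells with sum 4, leaving (1,4) = 3.
Cage d has sum 6, leaving (2,1) = 3.
Column 2 now contains 3, so (2,2) = 4.
Row 2 already has 4; hence (2,3) = 2.
Row 2 now contains 2; hence (2,4) = 1.
Cage d needs sum 6, leaving (3,1) = 1.
2 is placed in column 3; hence (3,3) = 4.
1 is placed in column 4, leaving (3,4) = 2.
3 is placed in row 4; hence (4,1) = 2.
Filled in: 4 2 1 3 / 3 4 2 1 / 1 3 4 2 / 2 1 3 4.

4 2 1 3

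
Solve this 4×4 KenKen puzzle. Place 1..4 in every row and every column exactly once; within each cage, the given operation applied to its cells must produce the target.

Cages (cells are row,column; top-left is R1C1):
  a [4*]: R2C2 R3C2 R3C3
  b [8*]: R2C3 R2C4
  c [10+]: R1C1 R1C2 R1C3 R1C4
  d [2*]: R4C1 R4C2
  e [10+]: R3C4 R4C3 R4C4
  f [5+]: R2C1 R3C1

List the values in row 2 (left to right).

3 1 4 2

The only place for 3 in row 2 is R2C1.
The two cells of cage f must have sum 5, so R3C1 = 2.
2 is placed in row 3, so R3C3 = 1.
Column 1 now contains 2; hence R4C1 = 1.
Row 4 already has 1; hence R4C2 = 2.
Row 4 now contains 2, leaving R4C4 = 4.
Column 1 now contains 1, leaving R1C1 = 4.
Column 2 now contains 2, so R2C2 = 1.
The two cells of cage b must have product 8, which forces R2C3 = 4.
4 is placed in column 4, which forces R2C4 = 2.
Row 3 now contains 1, so R3C2 = 4.
4 is placed in column 4, so R3C4 = 3.
Row 4 already has 4, so R4C3 = 3.
Column 2 already has 1, so R1C2 = 3.
Column 3 now contains 3, leaving R1C3 = 2.
Column 4 already has 3, leaving R1C4 = 1.
The full grid is 4 3 2 1 / 3 1 4 2 / 2 4 1 3 / 1 2 3 4.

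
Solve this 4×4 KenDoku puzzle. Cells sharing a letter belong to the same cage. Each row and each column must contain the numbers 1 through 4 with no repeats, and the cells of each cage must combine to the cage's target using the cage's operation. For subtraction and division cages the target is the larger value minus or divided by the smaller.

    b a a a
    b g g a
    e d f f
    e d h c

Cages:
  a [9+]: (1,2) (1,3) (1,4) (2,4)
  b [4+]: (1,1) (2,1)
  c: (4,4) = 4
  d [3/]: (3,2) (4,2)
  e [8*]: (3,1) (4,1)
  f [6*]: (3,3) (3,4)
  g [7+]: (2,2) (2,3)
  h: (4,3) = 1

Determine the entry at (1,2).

2

H is a freebie, leaving (4,3) = 1.
Cage c is a single given cell, so (4,4) = 4.
Cage e's pair has product 8; hence (3,1) = 4.
The two cells of cage d must have quotient 3, so (3,2) = 1.
4 is placed in row 4; hence (4,1) = 2.
Row 4 already has 1, so (4,2) = 3.
Cage a needs sum 9, leaving (1,4) = 1.
Column 2 already has 3, so (2,2) = 4.
Cage g needs two cells with sum 7, so (2,3) = 3.
Row 2 now contains 3, which forces (2,4) = 2.
3 is placed in column 3, leaving (3,3) = 2.
2 is placed in column 4; hence (3,4) = 3.
Row 1 already has 1; hence (1,1) = 3.
Column 2 now contains 4, so (1,2) = 2.
Column 3 now contains 2, leaving (1,3) = 4.
Row 2 now contains 3, so (2,1) = 1.
The full grid is 3 2 4 1 / 1 4 3 2 / 4 1 2 3 / 2 3 1 4.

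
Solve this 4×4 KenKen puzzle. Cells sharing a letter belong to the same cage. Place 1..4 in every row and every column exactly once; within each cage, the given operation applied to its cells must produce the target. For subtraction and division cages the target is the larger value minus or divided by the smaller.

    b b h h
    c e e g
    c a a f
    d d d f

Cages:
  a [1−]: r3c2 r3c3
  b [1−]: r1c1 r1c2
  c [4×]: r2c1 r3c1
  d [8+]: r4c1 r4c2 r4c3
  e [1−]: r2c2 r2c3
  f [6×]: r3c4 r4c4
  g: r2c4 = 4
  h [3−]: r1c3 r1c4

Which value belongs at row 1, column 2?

3

Cage g is a single given cell, leaving r2c4 = 4.
Cage h's pair has difference 3, which forces r1c3 = 4.
Column 4 already has 4, which forces r1c4 = 1.
Row 2 now contains 4, so r2c1 = 1.
The two cells of cage c must have product 4; hence r3c1 = 4.
Column 1 now contains 4, which forces r4c1 = 3.
Row 4 now contains 3; hence r4c3 = 1.
Row 4 now contains 3, which forces r4c4 = 2.
3 is placed in column 1, leaving r1c1 = 2.
The two cells of cage b must have difference 1; hence r1c2 = 3.
3 is placed in column 2, leaving r2c2 = 2.
Row 2 now contains 2, leaving r2c3 = 3.
2 is placed in column 2; hence r3c2 = 1.
Column 3 already has 3, leaving r3c3 = 2.
2 is placed in column 4, so r3c4 = 3.
Row 4 now contains 1; hence r4c2 = 4.
The full grid is 2 3 4 1 / 1 2 3 4 / 4 1 2 3 / 3 4 1 2.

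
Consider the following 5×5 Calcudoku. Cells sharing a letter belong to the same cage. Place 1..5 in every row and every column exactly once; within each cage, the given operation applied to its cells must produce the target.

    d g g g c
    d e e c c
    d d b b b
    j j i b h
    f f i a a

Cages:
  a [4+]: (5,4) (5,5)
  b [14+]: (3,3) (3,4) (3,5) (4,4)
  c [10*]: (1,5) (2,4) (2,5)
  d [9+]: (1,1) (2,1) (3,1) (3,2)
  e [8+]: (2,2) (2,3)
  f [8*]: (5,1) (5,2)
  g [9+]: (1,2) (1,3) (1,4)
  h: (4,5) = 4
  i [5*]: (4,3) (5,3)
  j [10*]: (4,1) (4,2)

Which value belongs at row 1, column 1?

Cage h is a single given cell, leaving (4,5) = 4.
Row 2 needs a 4, and only (2,1) is open for it.
4 is placed in column 1; hence (5,1) = 2.
Cage f needs two cells with product 8, so (5,2) = 4.
Column 1 already has 2, leaving (1,1) = 1.
Cage d has sum 9, which forces (3,1) = 3.
Cage d has sum 9, so (3,2) = 1.
Column 1 already has 2, which forces (4,1) = 5.
Cage j needs two cells with product 10, which forces (4,2) = 2.
Row 4 already has 5, so (4,3) = 1.
2 is placed in row 4, which forces (4,4) = 3.
Column 3 now contains 1, leaving (5,3) = 5.
Column 4 already has 3; hence (5,4) = 1.
1 is placed in row 5, so (5,5) = 3.
The 3 cells of cage g must have sum 9, so (1,2) = 3.
The two cells of cage e must have sum 8, so (2,2) = 5.
Column 3 already has 5; hence (2,3) = 3.
5 is placed in row 2, so (2,4) = 2.
Cage c has product 10, leaving (2,5) = 1.
Cage g needs sum 9, which forces (1,3) = 2.
Column 4 now contains 2, leaving (1,4) = 4.
Cage c has product 10; hence (1,5) = 5.
Column 3 already has 2, so (3,3) = 4.
Column 4 already has 4, leaving (3,4) = 5.
Column 5 now contains 5, which forces (3,5) = 2.
Filled in: 1 3 2 4 5 / 4 5 3 2 1 / 3 1 4 5 2 / 5 2 1 3 4 / 2 4 5 1 3.

1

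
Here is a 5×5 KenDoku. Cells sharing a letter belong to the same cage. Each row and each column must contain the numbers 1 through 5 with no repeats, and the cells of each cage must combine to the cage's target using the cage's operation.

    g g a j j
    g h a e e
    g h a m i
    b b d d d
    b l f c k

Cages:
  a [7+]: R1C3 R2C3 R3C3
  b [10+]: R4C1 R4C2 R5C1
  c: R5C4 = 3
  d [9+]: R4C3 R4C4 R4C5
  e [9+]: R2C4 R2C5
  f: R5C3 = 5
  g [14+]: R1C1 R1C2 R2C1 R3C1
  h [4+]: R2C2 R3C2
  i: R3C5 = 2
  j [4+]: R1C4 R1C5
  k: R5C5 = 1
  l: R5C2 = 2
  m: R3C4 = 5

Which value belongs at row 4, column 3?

Cage m is given, so R3C4 = 5.
Cage i is a single given cell, so R3C5 = 2.
Cage l is given, which forces R5C2 = 2.
F is a freebie; hence R5C3 = 5.
Cage c is a single given cell, which forces R5C4 = 3.
Cage k is given, which forces R5C5 = 1.
3 is placed in column 4, leaving R1C4 = 1.
Column 5 already has 1, leaving R1C5 = 3.
Column 4 now contains 5; hence R2C4 = 4.
Cage e needs two cells with sum 9; hence R2C5 = 5.
Column 4 now contains 4, leaving R4C4 = 2.
Column 5 now contains 5; hence R4C5 = 4.
Row 5 now contains 1; hence R5C1 = 4.
Cage g has sum 14, so R1C1 = 5.
Cage g needs sum 14, leaving R1C2 = 4.
4 is placed in row 1, so R1C3 = 2.
Cage g needs sum 14, leaving R2C1 = 2.
Column 3 already has 2, which forces R2C3 = 1.
Cage g needs sum 14, so R3C1 = 3.
Row 3 now contains 3, so R3C2 = 1.
Column 3 already has 1; hence R3C3 = 4.
5 is placed in column 1, which forces R4C1 = 1.
Column 2 now contains 1, which forces R4C2 = 5.
Row 4 already has 4; hence R4C3 = 3.
Row 2 now contains 1; hence R2C2 = 3.
The full grid is 5 4 2 1 3 / 2 3 1 4 5 / 3 1 4 5 2 / 1 5 3 2 4 / 4 2 5 3 1.

3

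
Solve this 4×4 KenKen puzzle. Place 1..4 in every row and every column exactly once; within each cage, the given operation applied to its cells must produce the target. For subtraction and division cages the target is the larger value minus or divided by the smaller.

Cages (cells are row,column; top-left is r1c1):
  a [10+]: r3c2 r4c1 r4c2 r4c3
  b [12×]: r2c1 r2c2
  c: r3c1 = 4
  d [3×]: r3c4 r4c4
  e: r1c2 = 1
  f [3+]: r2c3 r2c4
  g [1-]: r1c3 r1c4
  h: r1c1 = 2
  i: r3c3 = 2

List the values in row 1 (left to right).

2 1 3 4

Cage h is given, so r1c1 = 2.
Cage e is a single given cell, so r1c2 = 1.
Cage c is given, which forces r3c1 = 4.
I is a freebie, which forces r3c3 = 2.
Column 1 now contains 4, leaving r2c1 = 3.
The two cells of cage b must have product 12, so r2c2 = 4.
Column 3 now contains 2, leaving r2c3 = 1.
The two cells of cage f must have sum 3, which forces r2c4 = 2.
Row 3 already has 2; hence r3c2 = 3.
3 is placed in row 3, so r3c4 = 1.
Cage a has sum 10, which forces r4c1 = 1.
Cage a needs sum 10; hence r4c2 = 2.
The 4 cells of cage a must have sum 10, leaving r4c3 = 4.
1 is placed in column 4; hence r4c4 = 3.
Column 3 now contains 4, leaving r1c3 = 3.
Column 4 already has 3, which forces r1c4 = 4.
The full grid is 2 1 3 4 / 3 4 1 2 / 4 3 2 1 / 1 2 4 3.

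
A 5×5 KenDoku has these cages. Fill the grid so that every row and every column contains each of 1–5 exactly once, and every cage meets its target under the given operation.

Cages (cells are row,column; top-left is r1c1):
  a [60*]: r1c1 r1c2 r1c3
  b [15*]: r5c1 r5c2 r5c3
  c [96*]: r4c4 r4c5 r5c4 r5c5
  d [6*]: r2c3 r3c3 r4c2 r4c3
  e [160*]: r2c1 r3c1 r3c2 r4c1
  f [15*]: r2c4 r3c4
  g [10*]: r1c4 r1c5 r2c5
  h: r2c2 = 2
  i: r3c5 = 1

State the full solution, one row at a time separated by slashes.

3 5 4 1 2 / 4 2 1 3 5 / 2 4 3 5 1 / 5 1 2 4 3 / 1 3 5 2 4

H is a freebie; hence r2c2 = 2.
Cage e needs product 160; hence r3c2 = 4.
I is a freebie, which forces r3c5 = 1.
The 4 cells of cage d must have product 6, leaving r4c2 = 1.
Cage g has product 10, which forces r1c4 = 1.
The 3 cells of cage g must have product 10; hence r1c5 = 2.
Cage d has product 6, which forces r2c3 = 1.
1 is placed in column 5; hence r2c5 = 5.
Row 2 already has 5, leaving r2c1 = 4.
Row 2 already has 5, leaving r2c4 = 3.
The two cells of cage f must have product 15, so r3c4 = 5.
The 3 cells of cage b must have product 15, leaving r5c1 = 1.
Cage a needs product 60, which forces r1c3 = 4.
5 is placed in row 3; hence r3c1 = 2.
Row 3 already has 2, which forces r3c3 = 3.
Cage e needs product 160; hence r4c1 = 5.
Column 3 now contains 3; hence r4c3 = 2.
Row 4 now contains 2; hence r4c4 = 4.
Row 4 already has 4; hence r4c5 = 3.
Column 3 now contains 3, leaving r5c3 = 5.
4 is placed in column 4, leaving r5c4 = 2.
Column 5 already has 3, leaving r5c5 = 4.
Column 1 already has 5, so r1c1 = 3.
Cage a needs product 60, leaving r1c2 = 5.
Row 5 already has 5, leaving r5c2 = 3.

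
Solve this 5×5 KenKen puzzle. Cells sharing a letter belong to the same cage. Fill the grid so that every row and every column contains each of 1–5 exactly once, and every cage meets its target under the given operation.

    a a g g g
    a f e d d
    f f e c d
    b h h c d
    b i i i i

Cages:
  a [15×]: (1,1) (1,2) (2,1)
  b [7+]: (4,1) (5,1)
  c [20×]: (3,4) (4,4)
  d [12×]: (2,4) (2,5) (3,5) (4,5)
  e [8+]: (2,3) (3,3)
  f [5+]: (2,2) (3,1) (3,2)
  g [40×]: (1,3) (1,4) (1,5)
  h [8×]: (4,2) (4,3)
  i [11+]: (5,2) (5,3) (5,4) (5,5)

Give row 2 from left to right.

5 2 3 1 4

The only place for 4 in row 2 is (2,5).
Cage d has product 12, leaving (2,4) = 1.
Row 2 already has 1, leaving (2,2) = 2.
The 3 cells of cage f must have sum 5, which forces (3,1) = 2.
The 3 cells of cage f must have sum 5; hence (3,2) = 1.
Row 3 now contains 1, which forces (3,5) = 3.
Column 2 already has 2, so (4,2) = 4.
Row 4 already has 4; hence (4,3) = 2.
Row 4 already has 4, leaving (4,4) = 5.
Column 5 now contains 3, so (4,5) = 1.
Cage a has product 15, leaving (1,1) = 1.
Cage e's pair has sum 8, leaving (2,3) = 3.
3 is placed in row 3, leaving (3,3) = 5.
Column 4 now contains 5; hence (3,4) = 4.
Row 4 already has 5, leaving (4,1) = 3.
Cage b needs two cells with sum 7, so (5,1) = 4.
The 4 cells of cage i must have sum 11; hence (5,3) = 1.
The 3 cells of cage a must have product 15, leaving (1,2) = 3.
5 is placed in column 3; hence (1,3) = 4.
Column 4 now contains 4; hence (1,4) = 2.
Cage g has product 40, which forces (1,5) = 5.
Row 2 already has 3, leaving (2,1) = 5.
3 is placed in column 2, so (5,2) = 5.
Column 4 already has 2, which forces (5,4) = 3.
5 is placed in column 5, so (5,5) = 2.
The full grid is 1 3 4 2 5 / 5 2 3 1 4 / 2 1 5 4 3 / 3 4 2 5 1 / 4 5 1 3 2.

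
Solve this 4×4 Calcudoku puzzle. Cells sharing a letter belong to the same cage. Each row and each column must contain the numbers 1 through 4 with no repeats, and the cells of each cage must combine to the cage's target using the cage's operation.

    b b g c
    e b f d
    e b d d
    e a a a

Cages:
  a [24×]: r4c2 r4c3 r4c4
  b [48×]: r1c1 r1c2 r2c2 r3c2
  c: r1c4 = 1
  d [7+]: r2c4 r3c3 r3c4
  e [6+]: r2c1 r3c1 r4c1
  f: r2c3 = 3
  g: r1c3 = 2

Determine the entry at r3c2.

Cage g is given, so r1c3 = 2.
Cage c is given, which forces r1c4 = 1.
Cage f is a single given cell, so r2c3 = 3.
3 is placed in column 3, so r4c3 = 4.
Row 1 already has 2, which forces r1c1 = 4.
Cage b needs product 48, so r1c2 = 3.
Column 3 already has 4, leaving r3c3 = 1.
Column 2 now contains 3, which forces r4c2 = 2.
Row 4 already has 2, which forces r4c4 = 3.
The 3 cells of cage e must have sum 6, leaving r2c1 = 2.
The 4 cells of cage b must have product 48, which forces r2c2 = 1.
2 is placed in row 2, leaving r2c4 = 4.
Cage e needs sum 6, which forces r3c1 = 3.
Row 3 now contains 1, leaving r3c2 = 4.
4 is placed in column 4; hence r3c4 = 2.
Row 4 already has 3, so r4c1 = 1.
The full grid is 4 3 2 1 / 2 1 3 4 / 3 4 1 2 / 1 2 4 3.

4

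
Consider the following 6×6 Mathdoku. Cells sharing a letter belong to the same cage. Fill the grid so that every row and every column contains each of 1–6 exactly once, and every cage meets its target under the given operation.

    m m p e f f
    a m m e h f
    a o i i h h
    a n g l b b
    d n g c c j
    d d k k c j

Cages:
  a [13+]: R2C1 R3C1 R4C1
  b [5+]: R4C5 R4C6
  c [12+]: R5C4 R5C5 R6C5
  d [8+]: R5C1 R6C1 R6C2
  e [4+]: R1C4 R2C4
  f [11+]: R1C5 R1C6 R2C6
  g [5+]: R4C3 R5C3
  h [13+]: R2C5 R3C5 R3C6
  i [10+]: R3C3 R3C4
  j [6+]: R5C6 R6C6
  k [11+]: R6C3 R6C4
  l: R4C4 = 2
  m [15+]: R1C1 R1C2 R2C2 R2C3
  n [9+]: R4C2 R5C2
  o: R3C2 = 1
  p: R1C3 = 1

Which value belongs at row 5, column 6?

4

Cage p is a single given cell, leaving R1C3 = 1.
Row 1 already has 1, leaving R1C4 = 3.
Column 4 already has 3, which forces R2C4 = 1.
Cage o is a single given cell, leaving R3C2 = 1.
L is a freebie, leaving R4C4 = 2.
The two cells of cage g must have sum 5; hence R4C3 = 3.
Cage g's pair has sum 5, leaving R5C3 = 2.
The only place for 1 in row 5 is R5C1.
Column 6 needs a 3, and only R2C6 is open for it.
The only place for 6 in column 6 is R1C6.
Row 1 already has 6, which forces R1C5 = 2.
The 4 cells of cage m must have sum 15, which forces R2C2 = 2.
Cage m has sum 15; hence R2C3 = 4.
4 is placed in column 3, which forces R3C3 = 6.
Row 3 already has 6, which forces R3C4 = 4.
Column 3 already has 6, leaving R6C3 = 5.
5 is placed in row 6, which forces R6C4 = 6.
Cage a needs sum 13; hence R3C1 = 2.
Row 3 now contains 2, which forces R3C6 = 5.
6 is placed in column 4, so R5C4 = 5.
5 is placed in column 6, leaving R5C6 = 4.
Cage h needs sum 13; hence R2C5 = 5.
Row 3 already has 5, so R3C5 = 3.
Cage n's pair has sum 9; hence R4C2 = 6.
Cage b needs two cells with sum 5, leaving R4C5 = 4.
4 is placed in column 6; hence R4C6 = 1.
Row 5 now contains 4, which forces R5C2 = 3.
3 is placed in column 5, which forces R5C5 = 6.
3 is placed in column 2; hence R6C2 = 4.
Column 5 now contains 4, which forces R6C5 = 1.
Cage j's pair has sum 6, leaving R6C6 = 2.
Cage m needs sum 15, leaving R1C1 = 4.
4 is placed in column 2, leaving R1C2 = 5.
Row 2 now contains 5, which forces R2C1 = 6.
Row 4 already has 6, which forces R4C1 = 5.
Row 6 now contains 4, which forces R6C1 = 3.
Completed grid: 4 5 1 3 2 6 / 6 2 4 1 5 3 / 2 1 6 4 3 5 / 5 6 3 2 4 1 / 1 3 2 5 6 4 / 3 4 5 6 1 2.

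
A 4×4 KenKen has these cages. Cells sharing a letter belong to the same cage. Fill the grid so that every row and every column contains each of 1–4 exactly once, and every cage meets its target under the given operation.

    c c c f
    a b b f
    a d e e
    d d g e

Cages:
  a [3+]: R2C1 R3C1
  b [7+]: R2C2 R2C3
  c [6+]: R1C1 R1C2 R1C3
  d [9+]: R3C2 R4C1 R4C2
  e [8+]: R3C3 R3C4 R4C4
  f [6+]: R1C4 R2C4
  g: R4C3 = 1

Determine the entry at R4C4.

3

Cage g is a single given cell, so R4C3 = 1.
Row 1 needs a 4, and only R1C4 is open for it.
Column 4 now contains 4, which forces R2C4 = 2.
2 is placed in column 4, which forces R3C4 = 1.
Cage e needs sum 8, so R4C4 = 3.
Row 2 now contains 2, leaving R2C1 = 1.
Row 3 already has 1, leaving R3C1 = 2.
Cage d needs sum 9, leaving R3C2 = 3.
Cage e needs sum 8, so R3C3 = 4.
Column 1 already has 2, so R4C1 = 4.
4 is placed in row 4, leaving R4C2 = 2.
Column 1 already has 2, which forces R1C1 = 3.
Column 2 already has 2, leaving R1C2 = 1.
Cage c has sum 6; hence R1C3 = 2.
Column 2 already has 3, leaving R2C2 = 4.
Column 3 already has 4, which forces R2C3 = 3.
Filled in: 3 1 2 4 / 1 4 3 2 / 2 3 4 1 / 4 2 1 3.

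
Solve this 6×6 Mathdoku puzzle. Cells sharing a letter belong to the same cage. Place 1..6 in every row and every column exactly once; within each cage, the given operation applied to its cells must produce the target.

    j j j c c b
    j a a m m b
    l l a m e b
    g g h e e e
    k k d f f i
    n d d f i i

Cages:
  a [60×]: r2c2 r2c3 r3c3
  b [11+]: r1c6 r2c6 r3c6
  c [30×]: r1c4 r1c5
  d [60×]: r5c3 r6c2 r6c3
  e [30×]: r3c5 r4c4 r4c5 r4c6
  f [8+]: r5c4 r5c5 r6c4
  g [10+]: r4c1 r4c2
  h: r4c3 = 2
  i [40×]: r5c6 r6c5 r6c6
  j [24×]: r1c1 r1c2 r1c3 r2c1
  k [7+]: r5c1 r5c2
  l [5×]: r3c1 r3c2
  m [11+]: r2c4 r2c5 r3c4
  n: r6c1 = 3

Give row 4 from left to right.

6 4 2 5 1 3

Cage h is given; hence r4c3 = 2.
Cage n is a single given cell, leaving r6c1 = 3.
In row 6, 1 can only go at r6c4, so r6c4 = 1.
Row 6 needs a 6, and only r6c3 is open for it.
Cage d needs product 60, so r5c3 = 5.
Cage d needs product 60, which forces r6c2 = 2.
The 3 cells of cage a must have product 60, which forces r2c2 = 5.
Column 2 now contains 5, leaving r3c2 = 1.
1 is placed in row 3; hence r3c5 = 2.
The 3 cells of cage i must have product 40, which forces r5c6 = 2.
1 is placed in row 3; hence r3c1 = 5.
In row 1, 2 can only go at r1c1, so r1c1 = 2.
The only place for 2 in row 2 is r2c4.
The only place for 6 in column 1 is r4c1.
Row 4 already has 6, so r4c2 = 4.
Column 2 already has 4, leaving r1c2 = 3.
Column 2 now contains 3, leaving r5c2 = 6.
Cage k's pair has sum 7, leaving r5c1 = 1.
The 4 cells of cage j must have product 24, leaving r1c3 = 1.
Column 1 already has 1, which forces r2c1 = 4.
Row 2 already has 4; hence r2c3 = 3.
3 is placed in row 2, leaving r2c5 = 6.
Row 2 now contains 6, which forces r2c6 = 1.
Column 3 now contains 3; hence r3c3 = 4.
Row 3 already has 4, which forces r3c6 = 6.
Cage c's pair has product 30, leaving r1c4 = 6.
Column 5 already has 6, so r1c5 = 5.
Column 6 already has 6, so r1c6 = 4.
Row 3 already has 6, leaving r3c4 = 3.
3 is placed in column 4, leaving r4c4 = 5.
The 4 cells of cage e must have product 30, which forces r4c5 = 1.
Row 4 already has 5; hence r4c6 = 3.
3 is placed in column 4, so r5c4 = 4.
Row 5 already has 4, leaving r5c5 = 3.
Column 5 already has 5, so r6c5 = 4.
4 is placed in column 6, so r6c6 = 5.
The full grid is 2 3 1 6 5 4 / 4 5 3 2 6 1 / 5 1 4 3 2 6 / 6 4 2 5 1 3 / 1 6 5 4 3 2 / 3 2 6 1 4 5.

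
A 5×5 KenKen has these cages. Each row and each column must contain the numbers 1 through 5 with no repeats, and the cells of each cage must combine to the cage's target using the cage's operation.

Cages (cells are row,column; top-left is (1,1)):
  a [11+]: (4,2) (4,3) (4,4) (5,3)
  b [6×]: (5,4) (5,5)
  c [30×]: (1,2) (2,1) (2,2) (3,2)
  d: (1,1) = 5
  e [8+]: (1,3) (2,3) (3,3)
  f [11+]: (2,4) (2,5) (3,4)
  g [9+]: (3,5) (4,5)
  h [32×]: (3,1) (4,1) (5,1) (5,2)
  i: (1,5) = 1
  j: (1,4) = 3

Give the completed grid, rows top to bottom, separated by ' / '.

5 2 4 3 1 / 3 5 1 4 2 / 2 1 3 5 4 / 4 3 2 1 5 / 1 4 5 2 3

Cage d is a single given cell, leaving (1,1) = 5.
Cage j is a single given cell, so (1,4) = 3.
Cage i is a single given cell, leaving (1,5) = 1.
Cage h needs product 32, which forces (5,2) = 4.
Column 4 now contains 3; hence (5,4) = 2.
Row 5 already has 2, so (5,5) = 3.
1 is placed in row 1, which forces (1,2) = 2.
Row 1 now contains 2; hence (1,3) = 4.
Row 5 already has 2, so (5,1) = 1.
1 is placed in row 5, leaving (5,3) = 5.
1 is placed in column 1; hence (2,1) = 3.
3 is placed in row 2; hence (2,3) = 1.
Column 3 already has 1, so (3,3) = 3.
Cage a has sum 11, which forces (4,2) = 3.
Cage a needs sum 11, which forces (4,3) = 2.
The 4 cells of cage a must have sum 11, so (4,4) = 1.
Row 2 now contains 1, which forces (2,2) = 5.
Row 2 now contains 5, which forces (2,4) = 4.
The 3 cells of cage f must have sum 11, leaving (2,5) = 2.
The 4 cells of cage h must have product 32, which forces (3,1) = 2.
The 4 cells of cage c must have product 30, leaving (3,2) = 1.
4 is placed in column 4, so (3,4) = 5.
Row 3 now contains 5, which forces (3,5) = 4.
2 is placed in row 4, leaving (4,1) = 4.
Column 5 already has 4, leaving (4,5) = 5.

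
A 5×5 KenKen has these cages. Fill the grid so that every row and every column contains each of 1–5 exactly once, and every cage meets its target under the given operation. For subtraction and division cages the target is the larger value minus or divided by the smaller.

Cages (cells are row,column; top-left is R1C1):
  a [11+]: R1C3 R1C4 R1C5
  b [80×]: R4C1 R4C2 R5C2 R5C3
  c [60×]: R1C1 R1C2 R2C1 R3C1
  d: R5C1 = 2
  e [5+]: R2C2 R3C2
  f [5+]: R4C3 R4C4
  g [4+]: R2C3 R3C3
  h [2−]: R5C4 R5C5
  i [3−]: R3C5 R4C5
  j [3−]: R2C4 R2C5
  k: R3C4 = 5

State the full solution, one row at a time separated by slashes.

3 1 5 2 4 / 5 2 3 4 1 / 4 3 1 5 2 / 1 4 2 3 5 / 2 5 4 1 3

K is a freebie, which forces R3C4 = 5.
Cage d is a single given cell, so R5C1 = 2.
The only place for 3 in column 5 is R5C5.
3 is placed in row 5, which forces R5C4 = 1.
The only place for 5 in row 4 is R4C5.
Cage a needs sum 11, which forces R1C3 = 5.
Cage j's pair has difference 3; hence R2C4 = 4.
5 is placed in column 5, leaving R2C5 = 1.
Cage i's pair has difference 3, so R3C5 = 2.
Column 3 already has 5, leaving R5C3 = 4.
Column 4 now contains 4, leaving R1C4 = 2.
Column 5 now contains 2, so R1C5 = 4.
Cage c has product 60, which forces R2C1 = 5.
Cage e's pair has sum 5, which forces R2C2 = 2.
Row 2 already has 1, so R2C3 = 3.
Cage e needs two cells with sum 5, leaving R3C2 = 3.
The two cells of cage g must have sum 4, which forces R3C3 = 1.
Column 3 already has 3, which forces R4C3 = 2.
2 is placed in column 4; hence R4C4 = 3.
4 is placed in row 5, which forces R5C2 = 5.
Cage c has product 60; hence R1C1 = 3.
Column 2 now contains 3, leaving R1C2 = 1.
1 is placed in row 3, which forces R3C1 = 4.
Column 1 already has 4; hence R4C1 = 1.
1 is placed in column 2; hence R4C2 = 4.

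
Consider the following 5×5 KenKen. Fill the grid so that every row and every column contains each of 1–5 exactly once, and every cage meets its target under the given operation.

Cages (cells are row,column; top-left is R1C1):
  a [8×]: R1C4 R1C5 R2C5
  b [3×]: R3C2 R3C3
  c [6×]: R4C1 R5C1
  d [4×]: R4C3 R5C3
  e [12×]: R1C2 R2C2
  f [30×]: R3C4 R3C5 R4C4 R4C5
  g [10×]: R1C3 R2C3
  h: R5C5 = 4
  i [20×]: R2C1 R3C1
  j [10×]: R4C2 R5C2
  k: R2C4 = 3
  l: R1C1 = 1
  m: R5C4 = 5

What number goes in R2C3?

Cage l is a single given cell; hence R1C1 = 1.
Cage k is a single given cell, leaving R2C4 = 3.
M is a freebie; hence R5C4 = 5.
Cage h is given, leaving R5C5 = 4.
Cage e's pair has product 12; hence R1C2 = 3.
Cage a has product 8; hence R1C4 = 4.
4 is placed in column 5, which forces R1C5 = 2.
3 is placed in row 2, so R2C2 = 4.
The 3 cells of cage a must have product 8, which forces R2C5 = 1.
3 is placed in column 2, leaving R3C2 = 1.
Row 3 already has 1; hence R3C3 = 3.
Row 3 already has 1, which forces R3C4 = 2.
Row 3 now contains 3, so R3C5 = 5.
The two cells of cage j must have product 10, leaving R4C2 = 5.
The two cells of cage d must have product 4; hence R4C3 = 4.
Column 4 now contains 2, which forces R4C4 = 1.
Column 5 already has 5; hence R4C5 = 3.
Row 5 already has 5, leaving R5C2 = 2.
Row 5 now contains 4, leaving R5C3 = 1.
Row 1 already has 2, leaving R1C3 = 5.
Row 2 already has 4, which forces R2C1 = 5.
Cage g needs two cells with product 10, leaving R2C3 = 2.
Row 3 already has 5, leaving R3C1 = 4.
Row 4 already has 3, leaving R4C1 = 2.
Row 5 now contains 2, so R5C1 = 3.
Filled in: 1 3 5 4 2 / 5 4 2 3 1 / 4 1 3 2 5 / 2 5 4 1 3 / 3 2 1 5 4.

2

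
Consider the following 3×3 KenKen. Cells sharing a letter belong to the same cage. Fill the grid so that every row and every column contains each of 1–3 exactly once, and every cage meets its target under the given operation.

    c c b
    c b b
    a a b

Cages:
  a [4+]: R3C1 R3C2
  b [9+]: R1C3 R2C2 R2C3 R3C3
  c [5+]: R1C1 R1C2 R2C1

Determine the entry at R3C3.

Cage b has sum 9; hence R2C2 = 3.
Column 2 now contains 3, so R3C2 = 1.
The 3 cells of cage c must have sum 5, so R1C1 = 1.
Column 2 already has 1, leaving R1C2 = 2.
Row 1 already has 2, which forces R1C3 = 3.
Cage c has sum 5, which forces R2C1 = 2.
2 is placed in row 2; hence R2C3 = 1.
Row 3 already has 1, which forces R3C1 = 3.
Column 3 already has 3; hence R3C3 = 2.
Filled in: 1 2 3 / 2 3 1 / 3 1 2.

2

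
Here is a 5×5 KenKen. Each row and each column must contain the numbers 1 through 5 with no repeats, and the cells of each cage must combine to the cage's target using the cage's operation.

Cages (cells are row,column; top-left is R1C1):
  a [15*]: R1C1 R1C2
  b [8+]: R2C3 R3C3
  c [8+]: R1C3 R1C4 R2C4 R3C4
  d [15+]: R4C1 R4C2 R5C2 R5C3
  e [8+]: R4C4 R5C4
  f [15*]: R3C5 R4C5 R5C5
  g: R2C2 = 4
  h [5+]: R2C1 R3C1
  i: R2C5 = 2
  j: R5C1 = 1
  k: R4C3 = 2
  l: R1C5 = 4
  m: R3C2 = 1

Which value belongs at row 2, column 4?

1

L is a freebie, so R1C5 = 4.
Cage g is a single given cell; hence R2C2 = 4.
Cage i is a single given cell, so R2C5 = 2.
M is a freebie, which forces R3C2 = 1.
Cage k is given; hence R4C3 = 2.
J is a freebie, which forces R5C1 = 1.
2 is placed in column 3, which forces R1C3 = 1.
Cage c needs sum 8, so R1C4 = 2.
Column 1 already has 1, which forces R2C1 = 3.
Row 2 already has 3, which forces R2C3 = 5.
Cage c has sum 8, so R2C4 = 1.
Cage h's pair has sum 5, leaving R3C1 = 2.
Column 3 already has 5, leaving R3C3 = 3.
Cage c needs sum 8, leaving R3C4 = 4.
3 is placed in row 3; hence R3C5 = 5.
The 3 cells of cage f must have product 15; hence R4C5 = 1.
Column 3 now contains 3, so R5C3 = 4.
Column 5 now contains 5, leaving R5C5 = 3.
Column 1 already has 3; hence R1C1 = 5.
Cage a's pair has product 15, so R1C2 = 3.
Cage d needs sum 15, which forces R4C1 = 4.
Cage d has sum 15, so R4C2 = 5.
The two cells of cage e must have sum 8, so R4C4 = 3.
Cage d has sum 15, so R5C2 = 2.
3 is placed in row 5; hence R5C4 = 5.
Filled in: 5 3 1 2 4 / 3 4 5 1 2 / 2 1 3 4 5 / 4 5 2 3 1 / 1 2 4 5 3.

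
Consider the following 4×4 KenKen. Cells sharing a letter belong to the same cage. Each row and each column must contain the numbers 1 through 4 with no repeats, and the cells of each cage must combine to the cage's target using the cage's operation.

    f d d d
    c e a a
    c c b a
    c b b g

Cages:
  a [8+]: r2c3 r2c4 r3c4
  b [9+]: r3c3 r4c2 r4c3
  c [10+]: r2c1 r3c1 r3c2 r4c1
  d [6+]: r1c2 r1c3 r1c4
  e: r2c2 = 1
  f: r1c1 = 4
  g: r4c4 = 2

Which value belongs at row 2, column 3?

3

Cage f is a single given cell, which forces r1c1 = 4.
Cage e is a single given cell; hence r2c2 = 1.
Cage g is a single given cell, which forces r4c4 = 2.
Cage c has sum 10, which forces r3c2 = 4.
4 is placed in row 3, leaving r3c3 = 2.
Cage a needs sum 8, which forces r3c4 = 1.
Column 2 already has 4, which forces r4c2 = 3.
Column 2 already has 3, leaving r1c2 = 2.
The 3 cells of cage d must have sum 6, leaving r1c3 = 1.
1 is placed in column 4, which forces r1c4 = 3.
Cage c needs sum 10; hence r2c1 = 2.
3 is placed in column 4, leaving r2c4 = 4.
Row 3 already has 1; hence r3c1 = 3.
Row 4 already has 3; hence r4c1 = 1.
Cage b has sum 9, so r4c3 = 4.
Row 2 already has 4, which forces r2c3 = 3.
The full grid is 4 2 1 3 / 2 1 3 4 / 3 4 2 1 / 1 3 4 2.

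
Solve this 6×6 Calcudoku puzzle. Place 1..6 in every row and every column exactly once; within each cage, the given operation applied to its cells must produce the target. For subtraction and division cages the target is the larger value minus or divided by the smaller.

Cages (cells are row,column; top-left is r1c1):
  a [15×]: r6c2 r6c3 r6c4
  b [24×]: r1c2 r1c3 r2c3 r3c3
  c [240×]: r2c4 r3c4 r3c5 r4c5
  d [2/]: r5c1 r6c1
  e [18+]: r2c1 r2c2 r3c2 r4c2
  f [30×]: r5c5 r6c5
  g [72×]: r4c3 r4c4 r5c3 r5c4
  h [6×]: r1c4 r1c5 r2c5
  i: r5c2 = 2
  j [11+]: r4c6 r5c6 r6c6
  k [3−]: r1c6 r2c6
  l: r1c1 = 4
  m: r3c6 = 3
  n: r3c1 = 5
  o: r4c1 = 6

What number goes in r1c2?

1

Cage l is a single given cell, so r1c1 = 4.
Cage n is a single given cell, leaving r3c1 = 5.
M is a freebie, so r3c6 = 3.
O is a freebie, so r4c1 = 6.
Cage i is a single given cell; hence r5c2 = 2.
Column 1 already has 6; hence r2c1 = 3.
Cage d's pair has quotient 2, so r5c1 = 1.
The two cells of cage d must have quotient 2, so r6c1 = 2.
In row 1, 5 can only go at r1c6, so r1c6 = 5.
Cage k's pair has difference 3, which forces r2c6 = 2.
Row 2 now contains 2; hence r2c5 = 1.
Row 2 already has 1, which forces r2c3 = 4.
Row 3 needs a 1, and only r3c3 is open for it.
Cage g needs product 72; hence r5c4 = 4.
4 is placed in row 5, so r5c6 = 6.
The 4 cells of cage g must have product 72, so r4c3 = 2.
Cage g needs product 72, so r4c4 = 3.
Row 5 already has 6, so r5c3 = 3.
Row 5 already has 6, which forces r5c5 = 5.
Column 3 already has 3, leaving r6c3 = 5.
Row 6 already has 5; hence r6c4 = 1.
Cage f's pair has product 30, leaving r6c5 = 6.
Row 6 now contains 1; hence r6c6 = 4.
Cage b has product 24, so r1c2 = 1.
Column 3 already has 2; hence r1c3 = 6.
Column 4 now contains 1, so r1c4 = 2.
Cage h needs product 6; hence r1c5 = 3.
Cage c has product 240, so r2c4 = 5.
The 4 cells of cage c must have product 240, which forces r3c4 = 6.
Cage c needs product 240, leaving r3c5 = 2.
Column 5 already has 5, leaving r4c5 = 4.
4 is placed in column 6, which forces r4c6 = 1.
Row 6 now contains 1, which forces r6c2 = 3.
Row 2 already has 5, which forces r2c2 = 6.
Row 3 already has 6; hence r3c2 = 4.
Row 4 now contains 4, so r4c2 = 5.
The full grid is 4 1 6 2 3 5 / 3 6 4 5 1 2 / 5 4 1 6 2 3 / 6 5 2 3 4 1 / 1 2 3 4 5 6 / 2 3 5 1 6 4.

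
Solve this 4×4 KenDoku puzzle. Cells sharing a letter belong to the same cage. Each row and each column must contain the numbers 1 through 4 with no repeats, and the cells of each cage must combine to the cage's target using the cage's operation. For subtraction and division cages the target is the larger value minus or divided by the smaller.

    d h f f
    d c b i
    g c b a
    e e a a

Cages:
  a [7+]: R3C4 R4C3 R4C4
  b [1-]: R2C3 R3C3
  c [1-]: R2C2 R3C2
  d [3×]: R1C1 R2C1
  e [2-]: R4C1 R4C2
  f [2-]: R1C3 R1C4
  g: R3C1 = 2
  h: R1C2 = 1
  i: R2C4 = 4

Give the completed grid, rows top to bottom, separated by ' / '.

Cage h is given, leaving R1C2 = 1.
Cage i is a single given cell, which forces R2C4 = 4.
Cage g is a single given cell; hence R3C1 = 2.
Row 1 now contains 1, which forces R1C1 = 3.
The two cells of cage f must have difference 2, which forces R1C3 = 4.
Cage f needs two cells with difference 2; hence R1C4 = 2.
The two cells of cage d must have product 3, which forces R2C1 = 1.
1 is placed in column 1, which forces R4C1 = 4.
4 is placed in column 3, which forces R4C3 = 3.
2 is placed in column 4, which forces R4C4 = 1.
Column 3 now contains 3, leaving R2C3 = 2.
Column 3 now contains 3, so R3C3 = 1.
1 is placed in column 4, leaving R3C4 = 3.
3 is placed in row 4, so R4C2 = 2.
Row 2 already has 2; hence R2C2 = 3.
Row 3 already has 3; hence R3C2 = 4.

3 1 4 2 / 1 3 2 4 / 2 4 1 3 / 4 2 3 1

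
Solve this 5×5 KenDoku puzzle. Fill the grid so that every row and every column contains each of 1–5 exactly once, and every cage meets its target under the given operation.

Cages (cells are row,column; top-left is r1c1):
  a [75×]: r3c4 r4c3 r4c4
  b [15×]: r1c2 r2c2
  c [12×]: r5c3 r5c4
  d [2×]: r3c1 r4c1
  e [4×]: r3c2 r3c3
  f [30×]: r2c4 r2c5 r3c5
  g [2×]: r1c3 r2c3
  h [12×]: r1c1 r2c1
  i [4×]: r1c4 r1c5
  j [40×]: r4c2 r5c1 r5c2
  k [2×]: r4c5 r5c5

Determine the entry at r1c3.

2

Cage a needs product 75, leaving r3c4 = 5.
The 3 cells of cage a must have product 75, so r4c3 = 5.
The 3 cells of cage a must have product 75, so r4c4 = 3.
3 is placed in column 4, so r5c4 = 4.
Column 4 now contains 4, so r1c4 = 1.
Cage i needs two cells with product 4; hence r1c5 = 4.
3 is placed in column 4, leaving r2c4 = 2.
The 3 cells of cage f must have product 30, which forces r2c5 = 5.
Cage f has product 30, so r3c5 = 3.
The 3 cells of cage j must have product 40, which forces r4c2 = 4.
4 is placed in row 5, so r5c3 = 3.
Row 1 now contains 4, which forces r1c1 = 3.
Cage b's pair has product 15, which forces r1c2 = 5.
Row 1 already has 1; hence r1c3 = 2.
Cage h's pair has product 12; hence r2c1 = 4.
Row 2 now contains 5, leaving r2c2 = 3.
Row 2 now contains 2, so r2c3 = 1.
Column 2 already has 4; hence r3c2 = 1.
Cage e needs two cells with product 4, leaving r3c3 = 4.
Column 2 now contains 5; hence r5c2 = 2.
Row 5 now contains 2, leaving r5c5 = 1.
1 is placed in row 3; hence r3c1 = 2.
Cage d's pair has product 2, which forces r4c1 = 1.
Column 5 already has 1, so r4c5 = 2.
Row 5 now contains 2, leaving r5c1 = 5.
The full grid is 3 5 2 1 4 / 4 3 1 2 5 / 2 1 4 5 3 / 1 4 5 3 2 / 5 2 3 4 1.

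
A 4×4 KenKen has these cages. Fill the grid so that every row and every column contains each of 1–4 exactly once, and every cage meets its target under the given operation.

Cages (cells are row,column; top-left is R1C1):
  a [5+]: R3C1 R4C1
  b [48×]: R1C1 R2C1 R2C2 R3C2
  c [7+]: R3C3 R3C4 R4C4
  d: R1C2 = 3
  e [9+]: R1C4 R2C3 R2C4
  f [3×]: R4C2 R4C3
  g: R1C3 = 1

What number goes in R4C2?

1

Cage d is a single given cell; hence R1C2 = 3.
Cage g is a single given cell, which forces R1C3 = 1.
3 is placed in column 2; hence R4C2 = 1.
Column 3 already has 1, which forces R4C3 = 3.
The 4 cells of cage b must have product 48, leaving R1C1 = 2.
Row 1 now contains 2, which forces R1C4 = 4.
Cage b has product 48, leaving R2C1 = 3.
Row 2 now contains 3, which forces R2C4 = 1.
Column 1 already has 3, which forces R3C1 = 1.
Column 4 now contains 1, which forces R3C4 = 3.
Column 1 now contains 2; hence R4C1 = 4.
Column 4 now contains 4, which forces R4C4 = 2.
The 3 cells of cage e must have sum 9, which forces R2C3 = 4.
Cage c has sum 7; hence R3C3 = 2.
Row 2 already has 4; hence R2C2 = 2.
Row 3 now contains 2, leaving R3C2 = 4.
Completed grid: 2 3 1 4 / 3 2 4 1 / 1 4 2 3 / 4 1 3 2.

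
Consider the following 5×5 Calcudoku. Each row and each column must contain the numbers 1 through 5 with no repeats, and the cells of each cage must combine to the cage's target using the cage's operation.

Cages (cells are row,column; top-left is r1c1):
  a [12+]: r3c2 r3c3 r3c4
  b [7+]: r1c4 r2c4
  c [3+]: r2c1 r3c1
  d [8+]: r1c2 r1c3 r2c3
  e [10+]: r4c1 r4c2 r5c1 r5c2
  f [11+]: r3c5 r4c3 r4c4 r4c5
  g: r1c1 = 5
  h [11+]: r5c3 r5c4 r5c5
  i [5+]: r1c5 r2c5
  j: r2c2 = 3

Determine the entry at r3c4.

G is a freebie, which forces r1c1 = 5.
Cage j is a single given cell, which forces r2c2 = 3.
Row 5 needs a 3, and only r5c1 is open for it.
In row 5, 1 can only go at r5c2, so r5c2 = 1.
In column 1, 4 can only go at r4c1, so r4c1 = 4.
Cage e has sum 10, which forces r4c2 = 2.
Column 2 now contains 2, so r1c2 = 4.
Cage d needs sum 8; hence r1c3 = 3.
Row 1 now contains 3; hence r1c4 = 2.
Row 1 now contains 3, so r1c5 = 1.
Cage d has sum 8, leaving r2c3 = 1.
Column 2 already has 4, which forces r3c2 = 5.
5 is placed in row 3; hence r3c3 = 4.
Row 3 now contains 4; hence r3c4 = 3.
Cage f has sum 11, leaving r3c5 = 2.
Column 3 already has 1, leaving r4c3 = 5.
Row 4 now contains 5, which forces r4c4 = 1.
Row 4 now contains 5, which forces r4c5 = 3.
Column 3 now contains 5, leaving r5c3 = 2.
Row 2 already has 1, so r2c1 = 2.
The two cells of cage b must have sum 7; hence r2c4 = 5.
Column 5 already has 2, so r2c5 = 4.
Row 3 now contains 2; hence r3c1 = 1.
Column 4 now contains 5, leaving r5c4 = 4.
Column 5 now contains 4, which forces r5c5 = 5.
The full grid is 5 4 3 2 1 / 2 3 1 5 4 / 1 5 4 3 2 / 4 2 5 1 3 / 3 1 2 4 5.

3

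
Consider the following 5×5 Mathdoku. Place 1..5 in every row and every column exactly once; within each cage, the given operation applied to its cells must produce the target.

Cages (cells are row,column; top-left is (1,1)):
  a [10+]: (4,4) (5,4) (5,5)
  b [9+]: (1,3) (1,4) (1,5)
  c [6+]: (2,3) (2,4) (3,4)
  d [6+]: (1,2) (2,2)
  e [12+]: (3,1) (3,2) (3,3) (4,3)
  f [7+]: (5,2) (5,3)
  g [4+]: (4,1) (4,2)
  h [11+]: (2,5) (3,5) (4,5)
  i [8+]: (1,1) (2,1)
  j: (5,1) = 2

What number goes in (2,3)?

Cage j is a single given cell, leaving (5,1) = 2.
Column 1 needs a 4, and only (3,1) is open for it.
The only place for 1 in column 1 is (4,1).
Row 4 already has 1, leaving (4,2) = 3.
Column 2 already has 3; hence (5,2) = 4.
Row 5 already has 4, leaving (5,3) = 3.
Cage a has sum 10, so (4,4) = 4.
The 3 cells of cage h must have sum 11, which forces (2,5) = 4.
The only place for 4 in row 1 is (1,3).
Row 1 needs a 1, and only (1,2) is open for it.
1 is placed in column 2, so (2,2) = 5.
5 is placed in column 2, leaving (3,2) = 2.
Cage e has sum 12, which forces (3,3) = 1.
1 is placed in row 3, which forces (3,4) = 3.
Row 3 already has 2; hence (3,5) = 5.
5 is placed in column 5, leaving (4,5) = 2.
5 is placed in column 5; hence (5,5) = 1.
The two cells of cage i must have sum 8, so (1,1) = 5.
Column 4 already has 3; hence (1,4) = 2.
2 is placed in column 5, leaving (1,5) = 3.
Row 2 now contains 5, so (2,1) = 3.
Column 3 now contains 1, which forces (2,3) = 2.
The 3 cells of cage c must have sum 6, leaving (2,4) = 1.
2 is placed in row 4, leaving (4,3) = 5.
Row 5 now contains 1, which forces (5,4) = 5.
Filled in: 5 1 4 2 3 / 3 5 2 1 4 / 4 2 1 3 5 / 1 3 5 4 2 / 2 4 3 5 1.

2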